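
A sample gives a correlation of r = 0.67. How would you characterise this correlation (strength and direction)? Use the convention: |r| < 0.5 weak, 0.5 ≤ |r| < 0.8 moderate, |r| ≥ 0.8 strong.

moderate positive

r = 0.67 > 0 so the relationship is positive.
|r| = 0.67, which falls in the moderate range.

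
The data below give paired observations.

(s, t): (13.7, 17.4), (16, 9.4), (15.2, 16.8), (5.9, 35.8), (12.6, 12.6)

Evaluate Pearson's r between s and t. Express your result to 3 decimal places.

-0.926

n = 5, Σs = 63.4, Σt = 92, Σs² = 868.3, Σt² = 2113.76, Σst = 1014.12
nΣst − ΣsΣt = 5070.6 − 5832.8 = -762.2
nΣs² − (Σs)² = 4341.5 − 4019.56 = 321.94; nΣt² − (Σt)² = 10568.8 − 8464 = 2104.8
r = -762.2 / √(321.94 × 2104.8) = -762.2 / 823.1764 ≈ -0.926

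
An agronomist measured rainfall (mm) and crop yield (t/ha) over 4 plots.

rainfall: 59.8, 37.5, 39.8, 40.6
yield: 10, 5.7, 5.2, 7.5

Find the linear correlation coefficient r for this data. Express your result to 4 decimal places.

0.9143

n = 4, Σx = 177.7, Σy = 28.4, Σx² = 8214.69, Σy² = 215.78, Σxy = 1323.21
nΣxy − ΣxΣy = 5292.84 − 5046.68 = 246.16
nΣx² − (Σx)² = 32858.76 − 31577.29 = 1281.47; nΣy² − (Σy)² = 863.12 − 806.56 = 56.56
r = 246.16 / √(1281.47 × 56.56) = 246.16 / 269.2210 ≈ 0.9143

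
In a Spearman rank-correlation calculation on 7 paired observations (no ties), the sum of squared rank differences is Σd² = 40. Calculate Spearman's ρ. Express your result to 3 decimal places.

ρ = 1 − 6Σd² / [n(n²−1)] = 1 − 6×40 / (7×48)
  = 1 − 240/336 = 1 − 0.7143 ≈ 0.286

0.286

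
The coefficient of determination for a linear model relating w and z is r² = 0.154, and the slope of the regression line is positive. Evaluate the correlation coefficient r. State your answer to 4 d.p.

0.3924

|r| = √0.154 = 0.3924
The association is positive, so r = 0.3924.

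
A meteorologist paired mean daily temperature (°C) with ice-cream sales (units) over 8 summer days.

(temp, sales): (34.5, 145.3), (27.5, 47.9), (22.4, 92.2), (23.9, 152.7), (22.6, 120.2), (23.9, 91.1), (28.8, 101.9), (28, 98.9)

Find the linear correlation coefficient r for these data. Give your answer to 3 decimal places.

n = 8, Σx = 211.6, Σy = 850.2, Σx² = 5714.88, Σy² = 98136.7, Σxy = 22642.64
nΣxy − ΣxΣy = 181141.12 − 179902.32 = 1238.8
nΣx² − (Σx)² = 45719.04 − 44774.56 = 944.48; nΣy² − (Σy)² = 785093.6 − 722840.04 = 62253.56
r = 1238.8 / √(944.48 × 62253.56) = 1238.8 / 7667.9360 ≈ 0.162

0.162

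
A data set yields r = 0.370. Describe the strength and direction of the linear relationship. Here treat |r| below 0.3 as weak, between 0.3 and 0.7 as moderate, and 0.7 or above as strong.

r = 0.370 > 0 so the relationship is positive.
|r| = 0.370, which falls in the moderate range.

moderate positive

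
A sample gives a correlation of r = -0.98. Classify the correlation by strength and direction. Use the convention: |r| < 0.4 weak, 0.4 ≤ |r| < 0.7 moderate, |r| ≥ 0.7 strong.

strong negative

r = -0.98 < 0 so the relationship is negative.
|r| = 0.98, which falls in the strong range.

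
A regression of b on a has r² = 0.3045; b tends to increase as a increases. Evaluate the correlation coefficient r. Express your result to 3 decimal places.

0.552

|r| = √0.3045 = 0.552
The association is positive, so r = 0.552.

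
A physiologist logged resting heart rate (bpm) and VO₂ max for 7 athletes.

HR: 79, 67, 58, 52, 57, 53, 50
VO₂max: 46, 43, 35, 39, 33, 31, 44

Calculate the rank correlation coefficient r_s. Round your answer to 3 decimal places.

0.250

Rank HR: 7, 6, 5, 2, 4, 3, 1
Rank VO₂max: 7, 5, 3, 4, 2, 1, 6
d = rank(HR) − rank(VO₂max): 0, 1, 2, -2, 2, 2, -5; Σd² = 42
ρ = 1 − 6Σd² / [n(n²−1)] = 1 − 6×42 / (7×48) = 1 − 252/336 ≈ 0.250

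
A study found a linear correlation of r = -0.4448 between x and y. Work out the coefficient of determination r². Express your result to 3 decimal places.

r² = (-0.4448)² = 0.198

0.198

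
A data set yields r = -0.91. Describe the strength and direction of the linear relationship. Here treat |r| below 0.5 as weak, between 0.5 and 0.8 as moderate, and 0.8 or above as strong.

r = -0.91 < 0 so the relationship is negative.
|r| = 0.91, which falls in the strong range.

strong negative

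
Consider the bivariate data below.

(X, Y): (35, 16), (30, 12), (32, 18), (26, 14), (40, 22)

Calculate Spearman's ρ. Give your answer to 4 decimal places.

0.8000

Rank X: 4, 2, 3, 1, 5
Rank Y: 3, 1, 4, 2, 5
d = rank(X) − rank(Y): 1, 1, -1, -1, 0; Σd² = 4
ρ = 1 − 6Σd² / [n(n²−1)] = 1 − 6×4 / (5×24) = 1 − 24/120 ≈ 0.8000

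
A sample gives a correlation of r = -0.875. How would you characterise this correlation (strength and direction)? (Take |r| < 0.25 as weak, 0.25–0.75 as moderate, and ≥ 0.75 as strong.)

strong negative

r = -0.875 < 0 so the relationship is negative.
|r| = 0.875, which falls in the strong range.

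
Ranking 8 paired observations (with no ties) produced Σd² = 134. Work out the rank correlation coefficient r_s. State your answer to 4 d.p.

-0.5952

ρ = 1 − 6Σd² / [n(n²−1)] = 1 − 6×134 / (8×63)
  = 1 − 804/504 = 1 − 1.59524 ≈ -0.5952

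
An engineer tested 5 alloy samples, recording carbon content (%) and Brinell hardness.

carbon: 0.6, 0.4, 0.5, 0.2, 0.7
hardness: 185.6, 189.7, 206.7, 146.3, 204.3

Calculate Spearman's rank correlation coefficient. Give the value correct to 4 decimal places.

0.5000

Rank carbon: 4, 2, 3, 1, 5
Rank hardness: 2, 3, 5, 1, 4
d = rank(carbon) − rank(hardness): 2, -1, -2, 0, 1; Σd² = 10
ρ = 1 − 6Σd² / [n(n²−1)] = 1 − 6×10 / (5×24) = 1 − 60/120 ≈ 0.5000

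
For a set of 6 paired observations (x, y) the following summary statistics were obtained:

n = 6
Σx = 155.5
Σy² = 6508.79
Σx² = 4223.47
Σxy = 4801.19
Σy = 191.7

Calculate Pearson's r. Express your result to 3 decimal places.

r = (nΣxy − ΣxΣy) / √[(nΣx² − (Σx)²)(nΣy² − (Σy)²)]
Numerator: 6×4801.19 − 155.5×191.7 = -1002.21
Denominator: √[(25340.82 − 24180.25)(39052.74 − 36748.89)] = √[1160.57 × 2303.85] = 1635.1695
r = -1002.21 / 1635.1695 ≈ -0.613

-0.613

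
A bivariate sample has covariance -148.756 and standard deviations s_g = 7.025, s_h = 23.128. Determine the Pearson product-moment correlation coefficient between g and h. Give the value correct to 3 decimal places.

-0.916

r = Cov(g,h) / (s_g · s_h) = -148.756 / (7.025 × 23.128)
  = -148.756 / 162.4742 ≈ -0.916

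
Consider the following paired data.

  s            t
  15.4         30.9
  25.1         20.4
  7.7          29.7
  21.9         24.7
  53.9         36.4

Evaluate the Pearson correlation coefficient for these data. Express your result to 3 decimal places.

n = 5, Σs = 124, Σt = 142.1, Σs² = 4311.28, Σt² = 4188.11, Σst = 3719.48
nΣst − ΣsΣt = 18597.4 − 17620.4 = 977
nΣs² − (Σs)² = 21556.4 − 15376 = 6180.4; nΣt² − (Σt)² = 20940.55 − 20192.41 = 748.14
r = 977 / √(6180.4 × 748.14) = 977 / 2150.3033 ≈ 0.454

0.454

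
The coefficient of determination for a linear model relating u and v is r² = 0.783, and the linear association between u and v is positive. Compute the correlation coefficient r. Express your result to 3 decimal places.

|r| = √0.783 = 0.885
The association is positive, so r = 0.885.

0.885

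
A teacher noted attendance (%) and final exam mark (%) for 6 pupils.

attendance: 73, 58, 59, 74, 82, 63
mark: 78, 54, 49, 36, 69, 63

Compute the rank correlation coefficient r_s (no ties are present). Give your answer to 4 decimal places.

Rank attendance: 4, 1, 2, 5, 6, 3
Rank mark: 6, 3, 2, 1, 5, 4
d = rank(attendance) − rank(mark): -2, -2, 0, 4, 1, -1; Σd² = 26
ρ = 1 − 6Σd² / [n(n²−1)] = 1 − 6×26 / (6×35) = 1 − 156/210 ≈ 0.2571

0.2571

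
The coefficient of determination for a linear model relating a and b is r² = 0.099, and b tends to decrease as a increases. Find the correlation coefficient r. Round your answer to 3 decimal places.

|r| = √0.099 = 0.315
The association is negative, so r = −0.315.

-0.315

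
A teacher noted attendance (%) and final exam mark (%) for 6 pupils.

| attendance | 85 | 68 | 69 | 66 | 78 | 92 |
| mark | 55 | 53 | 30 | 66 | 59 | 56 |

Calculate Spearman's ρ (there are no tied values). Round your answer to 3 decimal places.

-0.086

Rank attendance: 5, 2, 3, 1, 4, 6
Rank mark: 3, 2, 1, 6, 5, 4
d = rank(attendance) − rank(mark): 2, 0, 2, -5, -1, 2; Σd² = 38
ρ = 1 − 6Σd² / [n(n²−1)] = 1 − 6×38 / (6×35) = 1 − 228/210 ≈ -0.086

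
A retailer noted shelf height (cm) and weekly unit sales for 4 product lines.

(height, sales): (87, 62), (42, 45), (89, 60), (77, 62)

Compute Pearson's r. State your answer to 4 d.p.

0.9468

n = 4, Σx = 295, Σy = 229, Σx² = 23183, Σy² = 13313, Σxy = 17398
nΣxy − ΣxΣy = 69592 − 67555 = 2037
nΣx² − (Σx)² = 92732 − 87025 = 5707; nΣy² − (Σy)² = 53252 − 52441 = 811
r = 2037 / √(5707 × 811) = 2037 / 2151.3663 ≈ 0.9468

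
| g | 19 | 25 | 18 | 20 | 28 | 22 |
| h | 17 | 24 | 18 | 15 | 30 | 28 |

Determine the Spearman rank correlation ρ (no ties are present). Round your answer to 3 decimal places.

0.714

Rank g: 2, 5, 1, 3, 6, 4
Rank h: 2, 4, 3, 1, 6, 5
d = rank(g) − rank(h): 0, 1, -2, 2, 0, -1; Σd² = 10
ρ = 1 − 6Σd² / [n(n²−1)] = 1 − 6×10 / (6×35) = 1 − 60/210 ≈ 0.714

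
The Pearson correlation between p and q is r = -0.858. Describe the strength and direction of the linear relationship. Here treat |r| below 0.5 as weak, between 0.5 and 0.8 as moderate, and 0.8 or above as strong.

r = -0.858 < 0 so the relationship is negative.
|r| = 0.858, which falls in the strong range.

strong negative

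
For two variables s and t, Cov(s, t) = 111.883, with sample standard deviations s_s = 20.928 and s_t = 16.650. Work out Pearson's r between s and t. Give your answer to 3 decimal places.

r = Cov(s,t) / (s_s · s_t) = 111.883 / (20.928 × 16.650)
  = 111.883 / 348.4512 ≈ 0.321

0.321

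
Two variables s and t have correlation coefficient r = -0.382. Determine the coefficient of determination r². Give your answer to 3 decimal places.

0.146

r² = (-0.382)² = 0.146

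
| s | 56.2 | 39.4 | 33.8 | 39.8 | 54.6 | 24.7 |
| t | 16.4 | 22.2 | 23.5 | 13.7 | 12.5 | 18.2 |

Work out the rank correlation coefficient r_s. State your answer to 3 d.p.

-0.657

Rank s: 6, 3, 2, 4, 5, 1
Rank t: 3, 5, 6, 2, 1, 4
d = rank(s) − rank(t): 3, -2, -4, 2, 4, -3; Σd² = 58
ρ = 1 − 6Σd² / [n(n²−1)] = 1 − 6×58 / (6×35) = 1 − 348/210 ≈ -0.657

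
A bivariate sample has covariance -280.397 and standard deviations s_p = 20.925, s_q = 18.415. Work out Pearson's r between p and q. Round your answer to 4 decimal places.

-0.7277

r = Cov(p,q) / (s_p · s_q) = -280.397 / (20.925 × 18.415)
  = -280.397 / 385.3339 ≈ -0.7277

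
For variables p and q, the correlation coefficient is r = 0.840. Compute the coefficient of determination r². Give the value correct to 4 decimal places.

0.7056

r² = (0.840)² = 0.7056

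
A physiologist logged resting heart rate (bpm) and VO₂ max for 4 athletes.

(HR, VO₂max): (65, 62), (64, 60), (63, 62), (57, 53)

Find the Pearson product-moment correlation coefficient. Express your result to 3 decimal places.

n = 4, Σx = 249, Σy = 237, Σx² = 15539, Σy² = 14097, Σxy = 14797
nΣxy − ΣxΣy = 59188 − 59013 = 175
nΣx² − (Σx)² = 62156 − 62001 = 155; nΣy² − (Σy)² = 56388 − 56169 = 219
r = 175 / √(155 × 219) = 175 / 184.2417 ≈ 0.950

0.950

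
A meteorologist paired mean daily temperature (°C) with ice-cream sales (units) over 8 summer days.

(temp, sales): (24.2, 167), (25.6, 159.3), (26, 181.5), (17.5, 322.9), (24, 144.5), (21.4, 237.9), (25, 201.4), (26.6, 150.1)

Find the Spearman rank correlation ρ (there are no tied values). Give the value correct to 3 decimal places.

-0.524

Rank temp: 4, 6, 7, 1, 3, 2, 5, 8
Rank sales: 4, 3, 5, 8, 1, 7, 6, 2
d = rank(temp) − rank(sales): 0, 3, 2, -7, 2, -5, -1, 6; Σd² = 128
ρ = 1 − 6Σd² / [n(n²−1)] = 1 − 6×128 / (8×63) = 1 − 768/504 ≈ -0.524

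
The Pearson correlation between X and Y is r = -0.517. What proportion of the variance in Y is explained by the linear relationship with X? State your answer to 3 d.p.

0.267

r² = (-0.517)² = 0.267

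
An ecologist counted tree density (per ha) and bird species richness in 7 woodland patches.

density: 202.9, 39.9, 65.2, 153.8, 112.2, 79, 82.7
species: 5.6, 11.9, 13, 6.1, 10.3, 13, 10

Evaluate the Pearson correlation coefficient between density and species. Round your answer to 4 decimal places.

n = 7, Σx = 735.7, Σy = 69.9, Σx² = 96335.03, Σy² = 754.27, Σxy = 6406.49
nΣxy − ΣxΣy = 44845.43 − 51425.43 = -6580
nΣx² − (Σx)² = 674345.21 − 541254.49 = 133090.72; nΣy² − (Σy)² = 5279.89 − 4886.01 = 393.88
r = -6580 / √(133090.72 × 393.88) = -6580 / 7240.2882 ≈ -0.9088

-0.9088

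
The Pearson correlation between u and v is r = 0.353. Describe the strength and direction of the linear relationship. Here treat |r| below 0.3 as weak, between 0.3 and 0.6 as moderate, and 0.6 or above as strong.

r = 0.353 > 0 so the relationship is positive.
|r| = 0.353, which falls in the moderate range.

moderate positive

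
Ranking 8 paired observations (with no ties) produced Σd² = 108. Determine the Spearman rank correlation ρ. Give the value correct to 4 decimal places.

ρ = 1 − 6Σd² / [n(n²−1)] = 1 − 6×108 / (8×63)
  = 1 − 648/504 = 1 − 1.28571 ≈ -0.2857

-0.2857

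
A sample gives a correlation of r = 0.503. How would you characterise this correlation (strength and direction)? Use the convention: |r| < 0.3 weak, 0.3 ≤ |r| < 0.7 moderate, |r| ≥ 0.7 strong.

moderate positive

r = 0.503 > 0 so the relationship is positive.
|r| = 0.503, which falls in the moderate range.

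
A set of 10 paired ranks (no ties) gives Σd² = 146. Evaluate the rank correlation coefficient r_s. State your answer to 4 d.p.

ρ = 1 − 6Σd² / [n(n²−1)] = 1 − 6×146 / (10×99)
  = 1 − 876/990 = 1 − 0.88485 ≈ 0.1152

0.1152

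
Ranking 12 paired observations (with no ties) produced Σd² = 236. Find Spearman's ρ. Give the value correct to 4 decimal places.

0.1748

ρ = 1 − 6Σd² / [n(n²−1)] = 1 − 6×236 / (12×143)
  = 1 − 1416/1716 = 1 − 0.82517 ≈ 0.1748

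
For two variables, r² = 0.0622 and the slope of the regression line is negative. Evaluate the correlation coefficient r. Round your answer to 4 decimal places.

-0.2494

|r| = √0.0622 = 0.2494
The association is negative, so r = −0.2494.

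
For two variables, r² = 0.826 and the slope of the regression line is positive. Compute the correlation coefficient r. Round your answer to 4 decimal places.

0.9088

|r| = √0.826 = 0.9088
The association is positive, so r = 0.9088.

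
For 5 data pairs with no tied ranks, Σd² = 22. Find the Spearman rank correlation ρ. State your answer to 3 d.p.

-0.100

ρ = 1 − 6Σd² / [n(n²−1)] = 1 − 6×22 / (5×24)
  = 1 − 132/120 = 1 − 1.1000 ≈ -0.100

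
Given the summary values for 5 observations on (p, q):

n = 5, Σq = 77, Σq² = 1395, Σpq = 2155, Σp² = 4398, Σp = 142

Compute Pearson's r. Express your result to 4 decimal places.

-0.1150

r = (nΣpq − ΣpΣq) / √[(nΣp² − (Σp)²)(nΣq² − (Σq)²)]
Numerator: 5×2155 − 142×77 = -159
Denominator: √[(21990 − 20164)(6975 − 5929)] = √[1826 × 1046] = 1382.0260
r = -159 / 1382.0260 ≈ -0.1150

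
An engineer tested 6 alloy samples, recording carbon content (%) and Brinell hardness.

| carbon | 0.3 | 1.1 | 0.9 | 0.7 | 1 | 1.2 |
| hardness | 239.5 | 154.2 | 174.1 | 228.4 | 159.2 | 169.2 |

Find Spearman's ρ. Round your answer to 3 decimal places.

Rank carbon: 1, 5, 3, 2, 4, 6
Rank hardness: 6, 1, 4, 5, 2, 3
d = rank(carbon) − rank(hardness): -5, 4, -1, -3, 2, 3; Σd² = 64
ρ = 1 − 6Σd² / [n(n²−1)] = 1 − 6×64 / (6×35) = 1 − 384/210 ≈ -0.829

-0.829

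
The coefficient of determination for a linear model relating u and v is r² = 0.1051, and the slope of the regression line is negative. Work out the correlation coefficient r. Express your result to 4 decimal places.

-0.3242

|r| = √0.1051 = 0.3242
The association is negative, so r = −0.3242.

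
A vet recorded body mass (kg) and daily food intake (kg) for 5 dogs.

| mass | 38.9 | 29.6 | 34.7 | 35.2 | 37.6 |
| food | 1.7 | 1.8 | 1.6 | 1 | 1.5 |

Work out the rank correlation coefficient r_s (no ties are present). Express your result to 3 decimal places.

Rank mass: 5, 1, 2, 3, 4
Rank food: 4, 5, 3, 1, 2
d = rank(mass) − rank(food): 1, -4, -1, 2, 2; Σd² = 26
ρ = 1 − 6Σd² / [n(n²−1)] = 1 − 6×26 / (5×24) = 1 − 156/120 ≈ -0.300

-0.300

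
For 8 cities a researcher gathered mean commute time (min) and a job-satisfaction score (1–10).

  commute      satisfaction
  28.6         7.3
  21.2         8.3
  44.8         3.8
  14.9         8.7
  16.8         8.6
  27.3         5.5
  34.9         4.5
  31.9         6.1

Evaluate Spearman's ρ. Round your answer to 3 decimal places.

Rank commute: 5, 3, 8, 1, 2, 4, 7, 6
Rank satisfaction: 5, 6, 1, 8, 7, 3, 2, 4
d = rank(commute) − rank(satisfaction): 0, -3, 7, -7, -5, 1, 5, 2; Σd² = 162
ρ = 1 − 6Σd² / [n(n²−1)] = 1 − 6×162 / (8×63) = 1 − 972/504 ≈ -0.929

-0.929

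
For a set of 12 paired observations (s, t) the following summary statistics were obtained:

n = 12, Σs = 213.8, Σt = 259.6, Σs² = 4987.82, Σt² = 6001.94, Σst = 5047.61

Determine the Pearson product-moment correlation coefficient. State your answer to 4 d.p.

r = (nΣst − ΣsΣt) / √[(nΣs² − (Σs)²)(nΣt² − (Σt)²)]
Numerator: 12×5047.61 − 213.8×259.6 = 5068.84
Denominator: √[(59853.84 − 45710.44)(72023.28 − 67392.16)] = √[14143.4 × 4631.12] = 8093.1936
r = 5068.84 / 8093.1936 ≈ 0.6263

0.6263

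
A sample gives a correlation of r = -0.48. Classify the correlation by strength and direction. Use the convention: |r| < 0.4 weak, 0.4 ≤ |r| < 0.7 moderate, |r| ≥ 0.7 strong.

r = -0.48 < 0 so the relationship is negative.
|r| = 0.48, which falls in the moderate range.

moderate negative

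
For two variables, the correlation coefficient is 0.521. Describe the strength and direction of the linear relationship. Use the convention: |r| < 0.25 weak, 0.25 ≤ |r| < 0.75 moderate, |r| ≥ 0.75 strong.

moderate positive

r = 0.521 > 0 so the relationship is positive.
|r| = 0.521, which falls in the moderate range.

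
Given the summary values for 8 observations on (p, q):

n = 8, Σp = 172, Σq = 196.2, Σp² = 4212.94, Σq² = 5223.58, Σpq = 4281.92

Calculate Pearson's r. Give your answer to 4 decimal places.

0.1382

r = (nΣpq − ΣpΣq) / √[(nΣp² − (Σp)²)(nΣq² − (Σq)²)]
Numerator: 8×4281.92 − 172×196.2 = 508.96
Denominator: √[(33703.52 − 29584)(41788.64 − 38494.44)] = √[4119.52 × 3294.2] = 3683.8190
r = 508.96 / 3683.8190 ≈ 0.1382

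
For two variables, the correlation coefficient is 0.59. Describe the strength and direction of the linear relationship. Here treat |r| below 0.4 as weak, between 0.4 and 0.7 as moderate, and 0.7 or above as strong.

moderate positive

r = 0.59 > 0 so the relationship is positive.
|r| = 0.59, which falls in the moderate range.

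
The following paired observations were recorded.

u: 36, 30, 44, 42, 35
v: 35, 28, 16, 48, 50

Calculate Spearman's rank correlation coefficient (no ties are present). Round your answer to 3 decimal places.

-0.300

Rank u: 3, 1, 5, 4, 2
Rank v: 3, 2, 1, 4, 5
d = rank(u) − rank(v): 0, -1, 4, 0, -3; Σd² = 26
ρ = 1 − 6Σd² / [n(n²−1)] = 1 − 6×26 / (5×24) = 1 − 156/120 ≈ -0.300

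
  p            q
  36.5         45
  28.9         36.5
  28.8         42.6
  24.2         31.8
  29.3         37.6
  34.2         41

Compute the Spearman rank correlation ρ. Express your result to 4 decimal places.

0.6571

Rank p: 6, 3, 2, 1, 4, 5
Rank q: 6, 2, 5, 1, 3, 4
d = rank(p) − rank(q): 0, 1, -3, 0, 1, 1; Σd² = 12
ρ = 1 − 6Σd² / [n(n²−1)] = 1 − 6×12 / (6×35) = 1 − 72/210 ≈ 0.6571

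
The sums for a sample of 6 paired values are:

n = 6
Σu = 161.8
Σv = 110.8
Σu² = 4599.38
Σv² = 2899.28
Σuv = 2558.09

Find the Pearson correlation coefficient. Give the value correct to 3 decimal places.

r = (nΣuv − ΣuΣv) / √[(nΣu² − (Σu)²)(nΣv² − (Σv)²)]
Numerator: 6×2558.09 − 161.8×110.8 = -2578.9
Denominator: √[(27596.28 − 26179.24)(17395.68 − 12276.64)] = √[1417.04 × 5119.04] = 2693.3036
r = -2578.9 / 2693.3036 ≈ -0.958

-0.958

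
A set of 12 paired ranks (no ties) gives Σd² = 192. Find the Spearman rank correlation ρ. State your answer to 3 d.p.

0.329

ρ = 1 − 6Σd² / [n(n²−1)] = 1 − 6×192 / (12×143)
  = 1 − 1152/1716 = 1 − 0.6713 ≈ 0.329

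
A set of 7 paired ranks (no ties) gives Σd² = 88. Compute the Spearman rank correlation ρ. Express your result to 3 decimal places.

-0.571

ρ = 1 − 6Σd² / [n(n²−1)] = 1 − 6×88 / (7×48)
  = 1 − 528/336 = 1 − 1.5714 ≈ -0.571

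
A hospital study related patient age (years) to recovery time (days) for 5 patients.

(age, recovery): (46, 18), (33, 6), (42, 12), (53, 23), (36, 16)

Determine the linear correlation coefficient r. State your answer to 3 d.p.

n = 5, Σx = 210, Σy = 75, Σx² = 9074, Σy² = 1289, Σxy = 3325
nΣxy − ΣxΣy = 16625 − 15750 = 875
nΣx² − (Σx)² = 45370 − 44100 = 1270; nΣy² − (Σy)² = 6445 − 5625 = 820
r = 875 / √(1270 × 820) = 875 / 1020.4901 ≈ 0.857

0.857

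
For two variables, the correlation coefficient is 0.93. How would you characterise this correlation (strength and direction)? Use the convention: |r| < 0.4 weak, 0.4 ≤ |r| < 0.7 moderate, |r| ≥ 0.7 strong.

strong positive

r = 0.93 > 0 so the relationship is positive.
|r| = 0.93, which falls in the strong range.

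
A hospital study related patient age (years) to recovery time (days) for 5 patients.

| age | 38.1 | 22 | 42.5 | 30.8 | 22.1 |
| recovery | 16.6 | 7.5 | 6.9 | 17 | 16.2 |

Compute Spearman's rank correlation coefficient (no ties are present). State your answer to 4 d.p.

-0.1000

Rank age: 4, 1, 5, 3, 2
Rank recovery: 4, 2, 1, 5, 3
d = rank(age) − rank(recovery): 0, -1, 4, -2, -1; Σd² = 22
ρ = 1 − 6Σd² / [n(n²−1)] = 1 − 6×22 / (5×24) = 1 − 132/120 ≈ -0.1000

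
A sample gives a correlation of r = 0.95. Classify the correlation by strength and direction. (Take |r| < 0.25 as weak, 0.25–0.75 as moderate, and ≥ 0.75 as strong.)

r = 0.95 > 0 so the relationship is positive.
|r| = 0.95, which falls in the strong range.

strong positive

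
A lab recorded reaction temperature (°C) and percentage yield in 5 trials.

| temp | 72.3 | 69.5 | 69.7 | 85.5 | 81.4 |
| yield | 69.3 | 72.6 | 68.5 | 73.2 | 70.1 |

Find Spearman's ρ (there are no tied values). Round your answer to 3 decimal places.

Rank temp: 3, 1, 2, 5, 4
Rank yield: 2, 4, 1, 5, 3
d = rank(temp) − rank(yield): 1, -3, 1, 0, 1; Σd² = 12
ρ = 1 − 6Σd² / [n(n²−1)] = 1 − 6×12 / (5×24) = 1 − 72/120 ≈ 0.400

0.400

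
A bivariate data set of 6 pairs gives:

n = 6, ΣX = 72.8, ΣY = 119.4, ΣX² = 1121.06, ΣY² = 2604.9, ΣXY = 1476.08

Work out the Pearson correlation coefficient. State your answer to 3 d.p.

r = (nΣXY − ΣXΣY) / √[(nΣX² − (ΣX)²)(nΣY² − (ΣY)²)]
Numerator: 6×1476.08 − 72.8×119.4 = 164.16
Denominator: √[(6726.36 − 5299.84)(15629.4 − 14256.36)] = √[1426.52 × 1373.04] = 1399.5246
r = 164.16 / 1399.5246 ≈ 0.117

0.117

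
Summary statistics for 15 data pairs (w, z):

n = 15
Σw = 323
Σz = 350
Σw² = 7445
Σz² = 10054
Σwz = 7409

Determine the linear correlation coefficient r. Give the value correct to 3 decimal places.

r = (nΣwz − ΣwΣz) / √[(nΣw² − (Σw)²)(nΣz² − (Σz)²)]
Numerator: 15×7409 − 323×350 = -1915
Denominator: √[(111675 − 104329)(150810 − 122500)] = √[7346 × 28310] = 14421.0007
r = -1915 / 14421.0007 ≈ -0.133

-0.133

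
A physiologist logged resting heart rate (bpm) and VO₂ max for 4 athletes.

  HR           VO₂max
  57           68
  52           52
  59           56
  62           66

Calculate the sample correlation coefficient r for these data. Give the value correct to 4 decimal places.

0.6263

n = 4, Σx = 230, Σy = 242, Σx² = 13278, Σy² = 14820, Σxy = 13976
nΣxy − ΣxΣy = 55904 − 55660 = 244
nΣx² − (Σx)² = 53112 − 52900 = 212; nΣy² − (Σy)² = 59280 − 58564 = 716
r = 244 / √(212 × 716) = 244 / 389.6049 ≈ 0.6263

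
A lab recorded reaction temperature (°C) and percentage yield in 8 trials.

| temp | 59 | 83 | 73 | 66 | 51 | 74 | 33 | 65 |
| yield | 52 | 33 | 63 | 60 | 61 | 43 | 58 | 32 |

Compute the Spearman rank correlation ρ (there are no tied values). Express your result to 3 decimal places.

-0.286

Rank temp: 3, 8, 6, 5, 2, 7, 1, 4
Rank yield: 4, 2, 8, 6, 7, 3, 5, 1
d = rank(temp) − rank(yield): -1, 6, -2, -1, -5, 4, -4, 3; Σd² = 108
ρ = 1 − 6Σd² / [n(n²−1)] = 1 − 6×108 / (8×63) = 1 − 648/504 ≈ -0.286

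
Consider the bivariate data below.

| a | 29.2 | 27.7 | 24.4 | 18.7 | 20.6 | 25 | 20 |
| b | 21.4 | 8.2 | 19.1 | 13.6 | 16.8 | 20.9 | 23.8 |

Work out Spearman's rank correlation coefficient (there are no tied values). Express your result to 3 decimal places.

Rank a: 7, 6, 4, 1, 3, 5, 2
Rank b: 6, 1, 4, 2, 3, 5, 7
d = rank(a) − rank(b): 1, 5, 0, -1, 0, 0, -5; Σd² = 52
ρ = 1 − 6Σd² / [n(n²−1)] = 1 − 6×52 / (7×48) = 1 − 312/336 ≈ 0.071

0.071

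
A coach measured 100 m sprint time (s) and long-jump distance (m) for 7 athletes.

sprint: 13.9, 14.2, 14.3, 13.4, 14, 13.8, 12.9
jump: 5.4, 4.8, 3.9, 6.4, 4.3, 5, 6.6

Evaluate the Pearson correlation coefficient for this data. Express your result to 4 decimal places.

n = 7, Σx = 96.5, Σy = 36.4, Σx² = 1331.75, Σy² = 195.42, Σxy = 499.09
nΣxy − ΣxΣy = 3493.63 − 3512.6 = -18.97
nΣx² − (Σx)² = 9322.25 − 9312.25 = 10; nΣy² − (Σy)² = 1367.94 − 1324.96 = 42.98
r = -18.97 / √(10 × 42.98) = -18.97 / 20.7316 ≈ -0.9150

-0.9150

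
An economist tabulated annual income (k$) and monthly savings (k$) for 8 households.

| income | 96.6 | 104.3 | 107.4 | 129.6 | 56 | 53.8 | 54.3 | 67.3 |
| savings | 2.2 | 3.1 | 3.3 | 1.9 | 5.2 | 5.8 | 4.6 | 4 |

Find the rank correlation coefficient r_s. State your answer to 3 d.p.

Rank income: 5, 6, 7, 8, 3, 1, 2, 4
Rank savings: 2, 3, 4, 1, 7, 8, 6, 5
d = rank(income) − rank(savings): 3, 3, 3, 7, -4, -7, -4, -1; Σd² = 158
ρ = 1 − 6Σd² / [n(n²−1)] = 1 − 6×158 / (8×63) = 1 − 948/504 ≈ -0.881

-0.881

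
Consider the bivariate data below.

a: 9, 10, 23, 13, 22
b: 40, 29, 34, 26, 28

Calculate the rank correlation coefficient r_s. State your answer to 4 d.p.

-0.3000

Rank a: 1, 2, 5, 3, 4
Rank b: 5, 3, 4, 1, 2
d = rank(a) − rank(b): -4, -1, 1, 2, 2; Σd² = 26
ρ = 1 − 6Σd² / [n(n²−1)] = 1 − 6×26 / (5×24) = 1 − 156/120 ≈ -0.3000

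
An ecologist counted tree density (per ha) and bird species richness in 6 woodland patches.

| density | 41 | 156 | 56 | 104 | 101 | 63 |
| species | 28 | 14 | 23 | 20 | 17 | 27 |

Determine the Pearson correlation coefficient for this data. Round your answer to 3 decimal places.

n = 6, Σx = 521, Σy = 129, Σx² = 54139, Σy² = 2927, Σxy = 10118
nΣxy − ΣxΣy = 60708 − 67209 = -6501
nΣx² − (Σx)² = 324834 − 271441 = 53393; nΣy² − (Σy)² = 17562 − 16641 = 921
r = -6501 / √(53393 × 921) = -6501 / 7012.4855 ≈ -0.927

-0.927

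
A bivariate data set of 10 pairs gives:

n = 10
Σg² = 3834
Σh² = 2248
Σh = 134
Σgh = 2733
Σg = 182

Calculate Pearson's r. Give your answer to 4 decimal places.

r = (nΣgh − ΣgΣh) / √[(nΣg² − (Σg)²)(nΣh² − (Σh)²)]
Numerator: 10×2733 − 182×134 = 2942
Denominator: √[(38340 − 33124)(22480 − 17956)] = √[5216 × 4524] = 4857.6933
r = 2942 / 4857.6933 ≈ 0.6056

0.6056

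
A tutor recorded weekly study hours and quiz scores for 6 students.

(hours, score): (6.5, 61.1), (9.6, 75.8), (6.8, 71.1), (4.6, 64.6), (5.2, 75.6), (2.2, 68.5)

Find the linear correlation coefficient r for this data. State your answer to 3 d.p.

0.348

n = 6, Σx = 34.9, Σy = 416.7, Σx² = 233.69, Σy² = 29114.83, Σxy = 2449.29
nΣxy − ΣxΣy = 14695.74 − 14542.83 = 152.91
nΣx² − (Σx)² = 1402.14 − 1218.01 = 184.13; nΣy² − (Σy)² = 174688.98 − 173638.89 = 1050.09
r = 152.91 / √(184.13 × 1050.09) = 152.91 / 439.7193 ≈ 0.348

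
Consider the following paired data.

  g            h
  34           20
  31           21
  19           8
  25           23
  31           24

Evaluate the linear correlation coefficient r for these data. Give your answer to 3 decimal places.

n = 5, Σg = 140, Σh = 96, Σg² = 4064, Σh² = 2010, Σgh = 2802
nΣgh − ΣgΣh = 14010 − 13440 = 570
nΣg² − (Σg)² = 20320 − 19600 = 720; nΣh² − (Σh)² = 10050 − 9216 = 834
r = 570 / √(720 × 834) = 570 / 774.9064 ≈ 0.736

0.736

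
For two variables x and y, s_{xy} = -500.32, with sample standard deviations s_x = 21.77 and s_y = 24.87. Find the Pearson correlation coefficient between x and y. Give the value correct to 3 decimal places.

r = Cov(x,y) / (s_x · s_y) = -500.32 / (21.77 × 24.87)
  = -500.32 / 541.4199 ≈ -0.924

-0.924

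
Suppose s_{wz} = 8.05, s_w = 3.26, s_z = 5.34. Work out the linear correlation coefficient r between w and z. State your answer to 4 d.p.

r = Cov(w,z) / (s_w · s_z) = 8.05 / (3.26 × 5.34)
  = 8.05 / 17.4084 ≈ 0.4624

0.4624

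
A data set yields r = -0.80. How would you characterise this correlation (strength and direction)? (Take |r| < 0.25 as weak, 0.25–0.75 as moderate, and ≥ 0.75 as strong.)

r = -0.80 < 0 so the relationship is negative.
|r| = 0.80, which falls in the strong range.

strong negative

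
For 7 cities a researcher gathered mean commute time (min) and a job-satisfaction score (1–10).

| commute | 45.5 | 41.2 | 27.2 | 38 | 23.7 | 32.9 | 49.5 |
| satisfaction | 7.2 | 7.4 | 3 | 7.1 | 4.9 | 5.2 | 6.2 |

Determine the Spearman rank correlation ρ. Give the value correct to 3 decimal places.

0.714

Rank commute: 6, 5, 2, 4, 1, 3, 7
Rank satisfaction: 6, 7, 1, 5, 2, 3, 4
d = rank(commute) − rank(satisfaction): 0, -2, 1, -1, -1, 0, 3; Σd² = 16
ρ = 1 − 6Σd² / [n(n²−1)] = 1 − 6×16 / (7×48) = 1 − 96/336 ≈ 0.714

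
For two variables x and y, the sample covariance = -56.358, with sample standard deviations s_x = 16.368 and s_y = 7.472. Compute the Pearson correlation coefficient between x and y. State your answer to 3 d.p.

r = Cov(x,y) / (s_x · s_y) = -56.358 / (16.368 × 7.472)
  = -56.358 / 122.3017 ≈ -0.461

-0.461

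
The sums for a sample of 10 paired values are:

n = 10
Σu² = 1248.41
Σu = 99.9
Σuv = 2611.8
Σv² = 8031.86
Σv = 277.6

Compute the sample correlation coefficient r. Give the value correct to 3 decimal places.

r = (nΣuv − ΣuΣv) / √[(nΣu² − (Σu)²)(nΣv² − (Σv)²)]
Numerator: 10×2611.8 − 99.9×277.6 = -1614.24
Denominator: √[(12484.1 − 9980.01)(80318.6 − 77061.76)] = √[2504.09 × 3256.84] = 2855.7697
r = -1614.24 / 2855.7697 ≈ -0.565

-0.565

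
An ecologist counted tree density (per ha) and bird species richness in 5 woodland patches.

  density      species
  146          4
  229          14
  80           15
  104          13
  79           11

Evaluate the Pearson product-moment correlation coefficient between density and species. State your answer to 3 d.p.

-0.056

n = 5, Σx = 638, Σy = 57, Σx² = 97214, Σy² = 727, Σxy = 7211
nΣxy − ΣxΣy = 36055 − 36366 = -311
nΣx² − (Σx)² = 486070 − 407044 = 79026; nΣy² − (Σy)² = 3635 − 3249 = 386
r = -311 / √(79026 × 386) = -311 / 5523.0459 ≈ -0.056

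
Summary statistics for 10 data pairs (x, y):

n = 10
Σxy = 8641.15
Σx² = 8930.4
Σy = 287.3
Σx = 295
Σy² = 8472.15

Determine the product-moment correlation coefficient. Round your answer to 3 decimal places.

0.744

r = (nΣxy − ΣxΣy) / √[(nΣx² − (Σx)²)(nΣy² − (Σy)²)]
Numerator: 10×8641.15 − 295×287.3 = 1658
Denominator: √[(89304 − 87025)(84721.5 − 82541.29)] = √[2279 × 2180.21] = 2229.0578
r = 1658 / 2229.0578 ≈ 0.744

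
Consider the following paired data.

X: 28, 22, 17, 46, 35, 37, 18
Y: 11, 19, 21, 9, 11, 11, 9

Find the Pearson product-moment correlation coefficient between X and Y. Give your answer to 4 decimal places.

n = 7, ΣX = 203, ΣY = 91, ΣX² = 6591, ΣY² = 1327, ΣXY = 2451
nΣXY − ΣXΣY = 17157 − 18473 = -1316
nΣX² − (ΣX)² = 46137 − 41209 = 4928; nΣY² − (ΣY)² = 9289 − 8281 = 1008
r = -1316 / √(4928 × 1008) = -1316 / 2228.7719 ≈ -0.5905

-0.5905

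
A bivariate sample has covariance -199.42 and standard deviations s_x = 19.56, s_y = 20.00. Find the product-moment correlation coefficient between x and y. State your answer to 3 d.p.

r = Cov(x,y) / (s_x · s_y) = -199.42 / (19.56 × 20.00)
  = -199.42 / 391.2000 ≈ -0.510

-0.510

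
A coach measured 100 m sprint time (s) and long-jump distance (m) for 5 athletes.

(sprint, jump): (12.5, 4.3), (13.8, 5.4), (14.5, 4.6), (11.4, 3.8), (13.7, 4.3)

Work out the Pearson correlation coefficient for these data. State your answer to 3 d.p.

n = 5, Σx = 65.9, Σy = 22.4, Σx² = 874.59, Σy² = 101.74, Σxy = 297.2
nΣxy − ΣxΣy = 1486 − 1476.16 = 9.84
nΣx² − (Σx)² = 4372.95 − 4342.81 = 30.14; nΣy² − (Σy)² = 508.7 − 501.76 = 6.94
r = 9.84 / √(30.14 × 6.94) = 9.84 / 14.4628 ≈ 0.680

0.680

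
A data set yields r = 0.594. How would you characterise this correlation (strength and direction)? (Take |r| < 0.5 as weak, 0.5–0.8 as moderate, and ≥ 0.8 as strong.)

moderate positive

r = 0.594 > 0 so the relationship is positive.
|r| = 0.594, which falls in the moderate range.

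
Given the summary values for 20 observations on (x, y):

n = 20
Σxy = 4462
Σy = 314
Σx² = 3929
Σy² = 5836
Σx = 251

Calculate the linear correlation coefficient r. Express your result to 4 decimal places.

0.6205

r = (nΣxy − ΣxΣy) / √[(nΣx² − (Σx)²)(nΣy² − (Σy)²)]
Numerator: 20×4462 − 251×314 = 10426
Denominator: √[(78580 − 63001)(116720 − 98596)] = √[15579 × 18124] = 16803.3864
r = 10426 / 16803.3864 ≈ 0.6205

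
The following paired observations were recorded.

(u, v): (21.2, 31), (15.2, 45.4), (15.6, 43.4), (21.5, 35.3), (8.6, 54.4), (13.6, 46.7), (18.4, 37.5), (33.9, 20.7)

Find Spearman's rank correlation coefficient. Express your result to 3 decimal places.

-0.976

Rank u: 6, 3, 4, 7, 1, 2, 5, 8
Rank v: 2, 6, 5, 3, 8, 7, 4, 1
d = rank(u) − rank(v): 4, -3, -1, 4, -7, -5, 1, 7; Σd² = 166
ρ = 1 − 6Σd² / [n(n²−1)] = 1 − 6×166 / (8×63) = 1 − 996/504 ≈ -0.976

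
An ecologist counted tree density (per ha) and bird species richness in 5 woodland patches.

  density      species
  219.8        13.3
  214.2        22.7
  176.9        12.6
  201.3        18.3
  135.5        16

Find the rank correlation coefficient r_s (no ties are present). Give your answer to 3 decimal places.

Rank density: 5, 4, 2, 3, 1
Rank species: 2, 5, 1, 4, 3
d = rank(density) − rank(species): 3, -1, 1, -1, -2; Σd² = 16
ρ = 1 − 6Σd² / [n(n²−1)] = 1 − 6×16 / (5×24) = 1 − 96/120 ≈ 0.200

0.200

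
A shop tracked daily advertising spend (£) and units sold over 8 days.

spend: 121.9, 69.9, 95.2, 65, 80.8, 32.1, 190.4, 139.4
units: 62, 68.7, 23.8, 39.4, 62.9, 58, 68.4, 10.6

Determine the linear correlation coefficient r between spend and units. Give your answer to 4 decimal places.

-0.0634

n = 8, Σx = 794.7, Σy = 393.8, Σx² = 96277.23, Σy² = 22793.82, Σxy = 38631.81
nΣxy − ΣxΣy = 309054.48 − 312952.86 = -3898.38
nΣx² − (Σx)² = 770217.84 − 631548.09 = 138669.75; nΣy² − (Σy)² = 182350.56 − 155078.44 = 27272.12
r = -3898.38 / √(138669.75 × 27272.12) = -3898.38 / 61496.4882 ≈ -0.0634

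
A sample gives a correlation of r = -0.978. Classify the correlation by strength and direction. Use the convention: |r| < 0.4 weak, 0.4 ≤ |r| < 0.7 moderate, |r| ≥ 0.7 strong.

r = -0.978 < 0 so the relationship is negative.
|r| = 0.978, which falls in the strong range.

strong negative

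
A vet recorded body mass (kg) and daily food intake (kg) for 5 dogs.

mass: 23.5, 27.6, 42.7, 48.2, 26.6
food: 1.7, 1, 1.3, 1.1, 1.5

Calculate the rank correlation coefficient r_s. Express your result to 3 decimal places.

Rank mass: 1, 3, 4, 5, 2
Rank food: 5, 1, 3, 2, 4
d = rank(mass) − rank(food): -4, 2, 1, 3, -2; Σd² = 34
ρ = 1 − 6Σd² / [n(n²−1)] = 1 − 6×34 / (5×24) = 1 − 204/120 ≈ -0.700

-0.700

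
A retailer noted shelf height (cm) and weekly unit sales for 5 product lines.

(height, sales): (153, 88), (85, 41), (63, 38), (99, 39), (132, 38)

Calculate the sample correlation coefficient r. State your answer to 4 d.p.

n = 5, Σx = 532, Σy = 244, Σx² = 61828, Σy² = 13834, Σxy = 28220
nΣxy − ΣxΣy = 141100 − 129808 = 11292
nΣx² − (Σx)² = 309140 − 283024 = 26116; nΣy² − (Σy)² = 69170 − 59536 = 9634
r = 11292 / √(26116 × 9634) = 11292 / 15861.9527 ≈ 0.7119

0.7119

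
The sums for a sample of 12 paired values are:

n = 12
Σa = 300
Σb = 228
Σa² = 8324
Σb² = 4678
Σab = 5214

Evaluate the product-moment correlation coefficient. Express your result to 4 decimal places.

-0.9102

r = (nΣab − ΣaΣb) / √[(nΣa² − (Σa)²)(nΣb² − (Σb)²)]
Numerator: 12×5214 − 300×228 = -5832
Denominator: √[(99888 − 90000)(56136 − 51984)] = √[9888 × 4152] = 6407.4157
r = -5832 / 6407.4157 ≈ -0.9102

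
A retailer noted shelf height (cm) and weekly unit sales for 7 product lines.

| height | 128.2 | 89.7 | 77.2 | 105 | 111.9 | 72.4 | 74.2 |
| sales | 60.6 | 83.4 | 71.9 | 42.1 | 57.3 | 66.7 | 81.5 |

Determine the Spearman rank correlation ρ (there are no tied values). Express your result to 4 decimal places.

Rank height: 7, 4, 3, 5, 6, 1, 2
Rank sales: 3, 7, 5, 1, 2, 4, 6
d = rank(height) − rank(sales): 4, -3, -2, 4, 4, -3, -4; Σd² = 86
ρ = 1 − 6Σd² / [n(n²−1)] = 1 − 6×86 / (7×48) = 1 − 516/336 ≈ -0.5357

-0.5357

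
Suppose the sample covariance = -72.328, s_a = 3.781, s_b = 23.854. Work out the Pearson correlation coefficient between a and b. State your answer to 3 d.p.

r = Cov(a,b) / (s_a · s_b) = -72.328 / (3.781 × 23.854)
  = -72.328 / 90.1920 ≈ -0.802

-0.802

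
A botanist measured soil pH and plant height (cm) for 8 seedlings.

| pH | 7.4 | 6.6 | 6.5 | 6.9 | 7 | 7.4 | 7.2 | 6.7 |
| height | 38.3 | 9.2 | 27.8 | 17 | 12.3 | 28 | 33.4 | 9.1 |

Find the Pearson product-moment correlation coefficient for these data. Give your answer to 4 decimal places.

0.6336

n = 8, Σx = 55.7, Σy = 175.1, Σx² = 388.67, Σy² = 4747.03, Σxy = 1236.89
nΣxy − ΣxΣy = 9895.12 − 9753.07 = 142.05
nΣx² − (Σx)² = 3109.36 − 3102.49 = 6.87; nΣy² − (Σy)² = 37976.24 − 30660.01 = 7316.23
r = 142.05 / √(6.87 × 7316.23) = 142.05 / 224.1930 ≈ 0.6336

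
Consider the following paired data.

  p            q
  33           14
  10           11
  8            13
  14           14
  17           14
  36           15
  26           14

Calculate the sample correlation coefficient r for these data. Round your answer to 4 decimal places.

n = 7, Σp = 144, Σq = 95, Σp² = 3710, Σq² = 1299, Σpq = 2014
nΣpq − ΣpΣq = 14098 − 13680 = 418
nΣp² − (Σp)² = 25970 − 20736 = 5234; nΣq² − (Σq)² = 9093 − 9025 = 68
r = 418 / √(5234 × 68) = 418 / 596.5836 ≈ 0.7007

0.7007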